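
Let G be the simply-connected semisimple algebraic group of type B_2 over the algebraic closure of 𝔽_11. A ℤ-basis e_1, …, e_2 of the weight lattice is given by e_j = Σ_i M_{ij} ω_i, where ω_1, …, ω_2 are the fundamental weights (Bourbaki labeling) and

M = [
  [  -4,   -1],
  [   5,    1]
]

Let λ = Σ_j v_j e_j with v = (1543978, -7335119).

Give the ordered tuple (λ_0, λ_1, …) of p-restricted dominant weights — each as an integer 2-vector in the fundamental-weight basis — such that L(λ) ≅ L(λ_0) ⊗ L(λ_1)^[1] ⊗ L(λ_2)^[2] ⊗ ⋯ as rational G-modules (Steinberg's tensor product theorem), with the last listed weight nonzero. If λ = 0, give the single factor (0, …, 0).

((5, 2), (2, 10), (10, 0), (1, 3), (2, 4), (7, 2))

Compute c_i = Σ_j M_{ij} v_j with v = (1543978, -7335119):
  c_1 = (-4)·(1543978) + (-1)·(-7335119) = 1159207
  c_2 = 5·1543978 + (1)·(-7335119) = 384771
Expand coordinatewise in base 11:
  c_1 = 1159207 = 5·11^0 + 2·11^1 + 10·11^2 + 1·11^3 + 2·11^4 + 7·11^5
  c_2 = 384771 = 2·11^0 + 10·11^1 + 0·11^2 + 3·11^3 + 4·11^4 + 2·11^5
p-restricted factor λ_0 = (5, 2)
p-restricted factor λ_1 = (2, 10)
p-restricted factor λ_2 = (10, 0)
p-restricted factor λ_3 = (1, 3)
p-restricted factor λ_4 = (2, 4)
p-restricted factor λ_5 = (7, 2)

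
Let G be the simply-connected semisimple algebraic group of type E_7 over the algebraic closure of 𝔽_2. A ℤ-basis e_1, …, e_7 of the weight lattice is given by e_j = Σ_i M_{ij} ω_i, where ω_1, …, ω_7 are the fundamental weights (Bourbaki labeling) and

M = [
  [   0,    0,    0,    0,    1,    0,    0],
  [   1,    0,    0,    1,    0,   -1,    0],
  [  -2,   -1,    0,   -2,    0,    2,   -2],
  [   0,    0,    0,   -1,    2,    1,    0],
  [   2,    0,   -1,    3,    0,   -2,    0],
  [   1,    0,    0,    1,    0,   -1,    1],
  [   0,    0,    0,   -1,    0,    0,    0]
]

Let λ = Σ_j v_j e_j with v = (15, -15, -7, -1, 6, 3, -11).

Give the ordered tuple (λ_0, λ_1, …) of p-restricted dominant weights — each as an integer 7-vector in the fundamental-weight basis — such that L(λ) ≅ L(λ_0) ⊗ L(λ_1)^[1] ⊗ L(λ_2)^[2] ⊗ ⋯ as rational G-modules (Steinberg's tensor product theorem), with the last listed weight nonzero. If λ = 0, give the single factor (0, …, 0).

((0, 1, 1, 0, 0, 0, 1), (1, 1, 1, 0, 0, 0, 0), (1, 0, 1, 0, 1, 0, 0), (0, 1, 1, 0, 1, 0, 0), (0, 0, 0, 1, 1, 0, 0))

ω-coordinates c = M·v, v = (15, -15, -7, -1, 6, 3, -11):
  c_1 = 0·15 + (0)·(-15) + (0)·(-7) + (0)·(-1) + 1·6 + 0·3 + (0)·(-11) = 6
  c_2 = 1·15 + (0)·(-15) + (0)·(-7) + (1)·(-1) + 0·6 + (-1)·(3) + (0)·(-11) = 11
  c_3 = (-2)·(15) + (-1)·(-15) + (0)·(-7) + (-2)·(-1) + 0·6 + 2·3 + (-2)·(-11) = 15
  c_4 = 0·15 + (0)·(-15) + (0)·(-7) + (-1)·(-1) + 2·6 + 1·3 + (0)·(-11) = 16
  c_5 = 2·15 + (0)·(-15) + (-1)·(-7) + (3)·(-1) + 0·6 + (-2)·(3) + (0)·(-11) = 28
  c_6 = 1·15 + (0)·(-15) + (0)·(-7) + (1)·(-1) + 0·6 + (-1)·(3) + (1)·(-11) = 0
  c_7 = 0·15 + (0)·(-15) + (0)·(-7) + (-1)·(-1) + 0·6 + 0·3 + (0)·(-11) = 1
Expand coordinatewise in base 2:
  c_1 = 6 = 0·2^0 + 1·2^1 + 1·2^2
  c_2 = 11 = 1·2^0 + 1·2^1 + 0·2^2 + 1·2^3
  c_3 = 15 = 1·2^0 + 1·2^1 + 1·2^2 + 1·2^3
  c_4 = 16 = 0·2^0 + 0·2^1 + 0·2^2 + 0·2^3 + 1·2^4
  c_5 = 28 = 0·2^0 + 0·2^1 + 1·2^2 + 1·2^3 + 1·2^4
  c_6 = 0
  c_7 = 1 = 1·2^0
p-restricted factor λ_0 = (0, 1, 1, 0, 0, 0, 1)
p-restricted factor λ_1 = (1, 1, 1, 0, 0, 0, 0)
p-restricted factor λ_2 = (1, 0, 1, 0, 1, 0, 0)
p-restricted factor λ_3 = (0, 1, 1, 0, 1, 0, 0)
p-restricted factor λ_4 = (0, 0, 0, 1, 1, 0, 0)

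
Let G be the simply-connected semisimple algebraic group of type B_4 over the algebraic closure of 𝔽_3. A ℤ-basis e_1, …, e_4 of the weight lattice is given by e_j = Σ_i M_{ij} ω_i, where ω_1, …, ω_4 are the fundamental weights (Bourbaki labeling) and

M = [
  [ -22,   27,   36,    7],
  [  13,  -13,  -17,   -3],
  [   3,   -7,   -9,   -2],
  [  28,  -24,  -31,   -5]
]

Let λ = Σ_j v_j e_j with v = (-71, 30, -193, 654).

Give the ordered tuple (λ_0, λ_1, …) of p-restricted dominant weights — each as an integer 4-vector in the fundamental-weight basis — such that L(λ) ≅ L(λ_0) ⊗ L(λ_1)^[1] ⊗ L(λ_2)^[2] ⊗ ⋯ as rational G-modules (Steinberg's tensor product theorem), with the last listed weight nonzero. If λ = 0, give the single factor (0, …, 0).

((2, 0, 0, 2), (0, 2, 2, 1))

ω-coordinates c = M·v, v = (-71, 30, -193, 654):
  c_1 = (-22)·(-71) + (27)·(30) + (36)·(-193) + (7)·(654) = 2
  c_2 = (13)·(-71) + (-13)·(30) + (-17)·(-193) + (-3)·(654) = 6
  c_3 = (3)·(-71) + (-7)·(30) + (-9)·(-193) + (-2)·(654) = 6
  c_4 = (28)·(-71) + (-24)·(30) + (-31)·(-193) + (-5)·(654) = 5
Writing each c_i in base p = 3:
  c_1 = 2 = 2·3^0
  c_2 = 6 = 0·3^0 + 2·3^1
  c_3 = 6 = 0·3^0 + 2·3^1
  c_4 = 5 = 2·3^0 + 1·3^1
Factor λ_0 = (2, 0, 0, 2)
Factor λ_1 = (0, 2, 2, 1)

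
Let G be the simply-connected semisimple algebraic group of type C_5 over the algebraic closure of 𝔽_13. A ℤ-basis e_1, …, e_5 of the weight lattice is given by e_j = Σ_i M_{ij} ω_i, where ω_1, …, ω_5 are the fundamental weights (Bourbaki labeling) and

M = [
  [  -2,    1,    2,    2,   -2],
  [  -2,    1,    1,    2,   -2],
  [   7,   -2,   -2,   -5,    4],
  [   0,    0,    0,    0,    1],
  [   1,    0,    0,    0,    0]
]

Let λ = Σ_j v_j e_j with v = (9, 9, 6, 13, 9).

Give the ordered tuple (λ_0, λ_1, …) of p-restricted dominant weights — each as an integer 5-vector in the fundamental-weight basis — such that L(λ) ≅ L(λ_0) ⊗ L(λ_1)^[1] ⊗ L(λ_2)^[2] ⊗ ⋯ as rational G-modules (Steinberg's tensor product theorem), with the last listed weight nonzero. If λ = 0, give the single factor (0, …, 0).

Change of basis e → ω: c = M·v where v = (9, 9, 6, 13, 9):
  c_1 = -2*9 + 1*9 + 2*6 + 2*13 + -2*9 = 11
  c_2 = -2*9 + 1*9 + 1*6 + 2*13 + -2*9 = 5
  c_3 = 7*9 + -2*9 + -2*6 + -5*13 + 4*9 = 4
  c_4 = 0*9 + 0*9 + 0*6 + 0*13 + 1*9 = 9
  c_5 = 1*9 + 0*9 + 0*6 + 0*13 + 0*9 = 9
p = 13; digits c_i = Σ_j d_{ij}·13^j, 0 ≤ d_{ij} < 13:
  c_1 = 11 = 11·13^0
  c_2 = 5 = 5·13^0
  c_3 = 4 = 4·13^0
  c_4 = 9 = 9·13^0
  c_5 = 9 = 9·13^0
λ_0 = (11, 5, 4, 9, 9)

((11, 5, 4, 9, 9),)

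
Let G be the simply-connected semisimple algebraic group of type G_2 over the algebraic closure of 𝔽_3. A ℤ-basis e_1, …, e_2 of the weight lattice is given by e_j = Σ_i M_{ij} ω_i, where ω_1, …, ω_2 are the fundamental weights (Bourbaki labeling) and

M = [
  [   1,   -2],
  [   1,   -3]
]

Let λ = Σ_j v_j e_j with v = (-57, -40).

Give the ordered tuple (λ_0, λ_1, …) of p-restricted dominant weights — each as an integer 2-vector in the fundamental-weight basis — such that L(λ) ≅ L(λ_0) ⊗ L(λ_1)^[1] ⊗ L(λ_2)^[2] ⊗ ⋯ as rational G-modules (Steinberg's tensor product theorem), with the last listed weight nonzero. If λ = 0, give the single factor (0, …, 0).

((2, 0), (1, 0), (2, 1), (0, 2))

Converting to the ω-basis (c_i = row i of M dotted with v = (-57, -40)):
  c_1 = (1)·(-57) + (-2)·(-40) = 23
  c_2 = (1)·(-57) + (-3)·(-40) = 63
Expand coordinatewise in base 3:
  c_1 = 23 = 2·3^0 + 1·3^1 + 2·3^2
  c_2 = 63 = 0·3^0 + 0·3^1 + 1·3^2 + 2·3^3
λ_0 = (2, 0)
λ_1 = (1, 0)
λ_2 = (2, 1)
λ_3 = (0, 2)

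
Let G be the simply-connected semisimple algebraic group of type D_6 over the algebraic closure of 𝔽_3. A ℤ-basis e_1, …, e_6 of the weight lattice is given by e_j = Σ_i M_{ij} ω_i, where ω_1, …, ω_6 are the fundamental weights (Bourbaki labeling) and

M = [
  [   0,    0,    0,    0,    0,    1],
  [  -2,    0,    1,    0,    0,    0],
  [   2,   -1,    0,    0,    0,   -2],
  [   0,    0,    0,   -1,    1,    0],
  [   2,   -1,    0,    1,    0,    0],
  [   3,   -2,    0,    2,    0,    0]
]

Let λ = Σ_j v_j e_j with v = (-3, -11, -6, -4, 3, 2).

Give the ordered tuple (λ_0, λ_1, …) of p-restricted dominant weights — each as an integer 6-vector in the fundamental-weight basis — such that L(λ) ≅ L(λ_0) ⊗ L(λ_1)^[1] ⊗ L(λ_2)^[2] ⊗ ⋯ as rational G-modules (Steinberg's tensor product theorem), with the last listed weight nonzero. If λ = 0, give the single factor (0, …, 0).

((2, 0, 1, 1, 1, 2), (0, 0, 0, 2, 0, 1))

ω-coordinates c = M·v, v = (-3, -11, -6, -4, 3, 2):
  c_1 = (0)·(-3) + (0)·(-11) + (0)·(-6) + (0)·(-4) + (0)·(3) + (1)·(2) = 2
  c_2 = (-2)·(-3) + (0)·(-11) + (1)·(-6) + (0)·(-4) + (0)·(3) + (0)·(2) = 0
  c_3 = (2)·(-3) + (-1)·(-11) + (0)·(-6) + (0)·(-4) + (0)·(3) + (-2)·(2) = 1
  c_4 = (0)·(-3) + (0)·(-11) + (0)·(-6) + (-1)·(-4) + (1)·(3) + (0)·(2) = 7
  c_5 = (2)·(-3) + (-1)·(-11) + (0)·(-6) + (1)·(-4) + (0)·(3) + (0)·(2) = 1
  c_6 = (3)·(-3) + (-2)·(-11) + (0)·(-6) + (2)·(-4) + (0)·(3) + (0)·(2) = 5
p = 3; digits c_i = Σ_j d_{ij}·3^j, 0 ≤ d_{ij} < 3:
  c_1 = 2 = 2·3^0
  c_2 = 0
  c_3 = 1 = 1·3^0
  c_4 = 7 = 1·3^0 + 2·3^1
  c_5 = 1 = 1·3^0
  c_6 = 5 = 2·3^0 + 1·3^1
Factor λ_0 = (2, 0, 1, 1, 1, 2)
Factor λ_1 = (0, 0, 0, 2, 0, 1)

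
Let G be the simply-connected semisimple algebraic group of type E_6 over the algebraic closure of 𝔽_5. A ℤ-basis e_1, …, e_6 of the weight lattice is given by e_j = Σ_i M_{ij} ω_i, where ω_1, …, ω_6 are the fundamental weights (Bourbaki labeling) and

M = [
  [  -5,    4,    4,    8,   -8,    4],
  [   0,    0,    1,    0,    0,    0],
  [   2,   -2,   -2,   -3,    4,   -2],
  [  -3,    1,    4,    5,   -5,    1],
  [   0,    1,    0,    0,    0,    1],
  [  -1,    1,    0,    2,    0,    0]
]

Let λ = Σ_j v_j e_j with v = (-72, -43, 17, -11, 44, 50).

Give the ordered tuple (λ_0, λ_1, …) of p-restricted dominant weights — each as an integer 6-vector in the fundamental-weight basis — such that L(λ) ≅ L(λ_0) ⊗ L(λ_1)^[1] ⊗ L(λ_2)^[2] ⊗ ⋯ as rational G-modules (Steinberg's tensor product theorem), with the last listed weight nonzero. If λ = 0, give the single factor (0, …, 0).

Change of basis e → ω: c = M·v where v = (-72, -43, 17, -11, 44, 50):
  c_1 = (-5)·(-72) + (4)·(-43) + (4)·(17) + (8)·(-11) + (-8)·(44) + (4)·(50) = 16
  c_2 = (0)·(-72) + (0)·(-43) + (1)·(17) + (0)·(-11) + (0)·(44) + (0)·(50) = 17
  c_3 = (2)·(-72) + (-2)·(-43) + (-2)·(17) + (-3)·(-11) + (4)·(44) + (-2)·(50) = 17
  c_4 = (-3)·(-72) + (1)·(-43) + (4)·(17) + (5)·(-11) + (-5)·(44) + (1)·(50) = 16
  c_5 = (0)·(-72) + (1)·(-43) + (0)·(17) + (0)·(-11) + (0)·(44) + (1)·(50) = 7
  c_6 = (-1)·(-72) + (1)·(-43) + (0)·(17) + (2)·(-11) + (0)·(44) + (0)·(50) = 7
p = 5; digits c_i = Σ_j d_{ij}·5^j, 0 ≤ d_{ij} < 5:
  c_1 = 16 = 1·5^0 + 3·5^1
  c_2 = 17 = 2·5^0 + 3·5^1
  c_3 = 17 = 2·5^0 + 3·5^1
  c_4 = 16 = 1·5^0 + 3·5^1
  c_5 = 7 = 2·5^0 + 1·5^1
  c_6 = 7 = 2·5^0 + 1·5^1
p-restricted factor λ_0 = (1, 2, 2, 1, 2, 2)
p-restricted factor λ_1 = (3, 3, 3, 3, 1, 1)

((1, 2, 2, 1, 2, 2), (3, 3, 3, 3, 1, 1))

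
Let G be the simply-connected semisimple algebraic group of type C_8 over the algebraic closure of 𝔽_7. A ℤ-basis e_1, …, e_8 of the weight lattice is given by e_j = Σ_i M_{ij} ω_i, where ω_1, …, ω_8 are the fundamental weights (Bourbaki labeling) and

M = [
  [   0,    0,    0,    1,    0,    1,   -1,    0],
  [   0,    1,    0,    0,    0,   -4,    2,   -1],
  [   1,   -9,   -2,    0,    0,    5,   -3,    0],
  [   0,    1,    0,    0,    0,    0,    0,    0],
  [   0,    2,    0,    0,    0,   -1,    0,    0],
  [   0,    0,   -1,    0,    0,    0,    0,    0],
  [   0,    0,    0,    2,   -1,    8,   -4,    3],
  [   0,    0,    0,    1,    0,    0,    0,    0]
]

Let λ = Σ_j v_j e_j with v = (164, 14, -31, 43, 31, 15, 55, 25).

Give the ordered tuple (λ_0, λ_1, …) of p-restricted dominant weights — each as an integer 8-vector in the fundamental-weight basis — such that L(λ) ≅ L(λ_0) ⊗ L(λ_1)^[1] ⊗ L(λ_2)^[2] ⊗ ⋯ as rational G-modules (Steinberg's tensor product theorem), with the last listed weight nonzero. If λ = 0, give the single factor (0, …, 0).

Compute c_i = Σ_j M_{ij} v_j with v = (164, 14, -31, 43, 31, 15, 55, 25):
  c_1 = (0)·(164) + (0)·(14) + (0)·(-31) + (1)·(43) + (0)·(31) + (1)·(15) + (-1)·(55) + (0)·(25) = 3
  c_2 = (0)·(164) + (1)·(14) + (0)·(-31) + (0)·(43) + (0)·(31) + (-4)·(15) + (2)·(55) + (-1)·(25) = 39
  c_3 = (1)·(164) + (-9)·(14) + (-2)·(-31) + (0)·(43) + (0)·(31) + (5)·(15) + (-3)·(55) + (0)·(25) = 10
  c_4 = (0)·(164) + (1)·(14) + (0)·(-31) + (0)·(43) + (0)·(31) + (0)·(15) + (0)·(55) + (0)·(25) = 14
  c_5 = (0)·(164) + (2)·(14) + (0)·(-31) + (0)·(43) + (0)·(31) + (-1)·(15) + (0)·(55) + (0)·(25) = 13
  c_6 = (0)·(164) + (0)·(14) + (-1)·(-31) + (0)·(43) + (0)·(31) + (0)·(15) + (0)·(55) + (0)·(25) = 31
  c_7 = (0)·(164) + (0)·(14) + (0)·(-31) + (2)·(43) + (-1)·(31) + (8)·(15) + (-4)·(55) + (3)·(25) = 30
  c_8 = (0)·(164) + (0)·(14) + (0)·(-31) + (1)·(43) + (0)·(31) + (0)·(15) + (0)·(55) + (0)·(25) = 43
p = 7; digits c_i = Σ_j d_{ij}·7^j, 0 ≤ d_{ij} < 7:
  c_1 = 3 = 3·7^0
  c_2 = 39 = 4·7^0 + 5·7^1
  c_3 = 10 = 3·7^0 + 1·7^1
  c_4 = 14 = 0·7^0 + 2·7^1
  c_5 = 13 = 6·7^0 + 1·7^1
  c_6 = 31 = 3·7^0 + 4·7^1
  c_7 = 30 = 2·7^0 + 4·7^1
  c_8 = 43 = 1·7^0 + 6·7^1
Factor λ_0 = (3, 4, 3, 0, 6, 3, 2, 1)
Factor λ_1 = (0, 5, 1, 2, 1, 4, 4, 6)

((3, 4, 3, 0, 6, 3, 2, 1), (0, 5, 1, 2, 1, 4, 4, 6))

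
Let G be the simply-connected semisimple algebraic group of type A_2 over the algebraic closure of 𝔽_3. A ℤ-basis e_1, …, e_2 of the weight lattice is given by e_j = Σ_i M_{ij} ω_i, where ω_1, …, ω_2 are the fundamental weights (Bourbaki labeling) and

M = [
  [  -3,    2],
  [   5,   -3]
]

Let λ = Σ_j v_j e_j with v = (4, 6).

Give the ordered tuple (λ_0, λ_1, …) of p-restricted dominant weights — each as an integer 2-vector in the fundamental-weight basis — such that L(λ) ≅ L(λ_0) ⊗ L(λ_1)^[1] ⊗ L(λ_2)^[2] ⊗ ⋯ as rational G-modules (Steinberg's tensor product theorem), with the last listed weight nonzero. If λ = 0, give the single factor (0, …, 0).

((0, 2),)

In the fundamental-weight basis, λ has coordinates c = M·v (v = (4, 6)):
  c_1 = (-3)·(4) + 2·6 = 0
  c_2 = 5·4 + (-3)·(6) = 2
Writing each c_i in base p = 3:
  c_1 = 0
  c_2 = 2 = 2·3^0
λ_0 = (0, 2)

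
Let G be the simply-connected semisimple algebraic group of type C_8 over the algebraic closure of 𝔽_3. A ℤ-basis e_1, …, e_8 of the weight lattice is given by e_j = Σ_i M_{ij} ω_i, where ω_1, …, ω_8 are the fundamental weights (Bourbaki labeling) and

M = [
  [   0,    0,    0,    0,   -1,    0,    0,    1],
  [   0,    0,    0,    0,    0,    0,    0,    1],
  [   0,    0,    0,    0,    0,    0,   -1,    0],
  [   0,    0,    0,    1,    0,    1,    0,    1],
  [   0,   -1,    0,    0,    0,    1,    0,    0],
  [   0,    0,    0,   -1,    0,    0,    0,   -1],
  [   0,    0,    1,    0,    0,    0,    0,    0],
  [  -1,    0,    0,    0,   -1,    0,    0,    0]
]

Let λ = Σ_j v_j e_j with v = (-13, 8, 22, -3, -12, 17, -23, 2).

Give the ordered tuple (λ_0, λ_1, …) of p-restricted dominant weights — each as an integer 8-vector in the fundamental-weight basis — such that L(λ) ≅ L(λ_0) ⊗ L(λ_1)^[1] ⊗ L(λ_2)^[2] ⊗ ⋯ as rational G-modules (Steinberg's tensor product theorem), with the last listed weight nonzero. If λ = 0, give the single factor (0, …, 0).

((2, 2, 2, 1, 0, 1, 1, 1), (1, 0, 1, 2, 0, 0, 1, 2), (1, 0, 2, 1, 1, 0, 2, 2))

Change of basis e → ω: c = M·v where v = (-13, 8, 22, -3, -12, 17, -23, 2):
  c_1 = 0*-13 + 0*8 + 0*22 + 0*-3 + -1*-12 + 0*17 + 0*-23 + 1*2 = 14
  c_2 = 0*-13 + 0*8 + 0*22 + 0*-3 + 0*-12 + 0*17 + 0*-23 + 1*2 = 2
  c_3 = 0*-13 + 0*8 + 0*22 + 0*-3 + 0*-12 + 0*17 + -1*-23 + 0*2 = 23
  c_4 = 0*-13 + 0*8 + 0*22 + 1*-3 + 0*-12 + 1*17 + 0*-23 + 1*2 = 16
  c_5 = 0*-13 + -1*8 + 0*22 + 0*-3 + 0*-12 + 1*17 + 0*-23 + 0*2 = 9
  c_6 = 0*-13 + 0*8 + 0*22 + -1*-3 + 0*-12 + 0*17 + 0*-23 + -1*2 = 1
  c_7 = 0*-13 + 0*8 + 1*22 + 0*-3 + 0*-12 + 0*17 + 0*-23 + 0*2 = 22
  c_8 = -1*-13 + 0*8 + 0*22 + 0*-3 + -1*-12 + 0*17 + 0*-23 + 0*2 = 25
Base-3 expansion of each c_i:
  c_1 = 14 = 2·3^0 + 1·3^1 + 1·3^2
  c_2 = 2 = 2·3^0
  c_3 = 23 = 2·3^0 + 1·3^1 + 2·3^2
  c_4 = 16 = 1·3^0 + 2·3^1 + 1·3^2
  c_5 = 9 = 0·3^0 + 0·3^1 + 1·3^2
  c_6 = 1 = 1·3^0
  c_7 = 22 = 1·3^0 + 1·3^1 + 2·3^2
  c_8 = 25 = 1·3^0 + 2·3^1 + 2·3^2
λ_0 = (2, 2, 2, 1, 0, 1, 1, 1)
λ_1 = (1, 0, 1, 2, 0, 0, 1, 2)
λ_2 = (1, 0, 2, 1, 1, 0, 2, 2)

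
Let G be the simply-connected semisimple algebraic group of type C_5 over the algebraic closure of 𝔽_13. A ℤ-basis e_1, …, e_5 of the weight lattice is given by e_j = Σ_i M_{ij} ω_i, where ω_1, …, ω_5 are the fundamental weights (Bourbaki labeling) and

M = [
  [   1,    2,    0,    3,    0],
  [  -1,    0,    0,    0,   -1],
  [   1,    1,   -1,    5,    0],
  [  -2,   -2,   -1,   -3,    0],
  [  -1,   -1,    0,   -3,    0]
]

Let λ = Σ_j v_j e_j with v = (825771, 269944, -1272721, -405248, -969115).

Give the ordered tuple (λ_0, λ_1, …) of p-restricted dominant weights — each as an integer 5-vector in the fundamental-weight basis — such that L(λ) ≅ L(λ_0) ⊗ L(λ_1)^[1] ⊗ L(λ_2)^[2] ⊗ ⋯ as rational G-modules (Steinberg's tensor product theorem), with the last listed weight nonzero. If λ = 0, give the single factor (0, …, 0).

((12, 6, 10, 11, 0), (0, 2, 10, 7, 3), (3, 3, 9, 2, 8), (3, 0, 12, 5, 2), (5, 5, 11, 10, 4))

Converting to the ω-basis (c_i = row i of M dotted with v = (825771, 269944, -1272721, -405248, -969115)):
  c_1 = (1)·(825771) + (2)·(269944) + (0)·(-1272721) + (3)·(-405248) + (0)·(-969115) = 149915
  c_2 = (-1)·(825771) + (0)·(269944) + (0)·(-1272721) + (0)·(-405248) + (-1)·(-969115) = 143344
  c_3 = (1)·(825771) + (1)·(269944) + (-1)·(-1272721) + (5)·(-405248) + (0)·(-969115) = 342196
  c_4 = (-2)·(825771) + (-2)·(269944) + (-1)·(-1272721) + (-3)·(-405248) + (0)·(-969115) = 297035
  c_5 = (-1)·(825771) + (-1)·(269944) + (0)·(-1272721) + (-3)·(-405248) + (0)·(-969115) = 120029
Base-13 expansion of each c_i:
  c_1 = 149915 = 12·13^0 + 0·13^1 + 3·13^2 + 3·13^3 + 5·13^4
  c_2 = 143344 = 6·13^0 + 2·13^1 + 3·13^2 + 0·13^3 + 5·13^4
  c_3 = 342196 = 10·13^0 + 10·13^1 + 9·13^2 + 12·13^3 + 11·13^4
  c_4 = 297035 = 11·13^0 + 7·13^1 + 2·13^2 + 5·13^3 + 10·13^4
  c_5 = 120029 = 0·13^0 + 3·13^1 + 8·13^2 + 2·13^3 + 4·13^4
Factor λ_0 = (12, 6, 10, 11, 0)
Factor λ_1 = (0, 2, 10, 7, 3)
Factor λ_2 = (3, 3, 9, 2, 8)
Factor λ_3 = (3, 0, 12, 5, 2)
Factor λ_4 = (5, 5, 11, 10, 4)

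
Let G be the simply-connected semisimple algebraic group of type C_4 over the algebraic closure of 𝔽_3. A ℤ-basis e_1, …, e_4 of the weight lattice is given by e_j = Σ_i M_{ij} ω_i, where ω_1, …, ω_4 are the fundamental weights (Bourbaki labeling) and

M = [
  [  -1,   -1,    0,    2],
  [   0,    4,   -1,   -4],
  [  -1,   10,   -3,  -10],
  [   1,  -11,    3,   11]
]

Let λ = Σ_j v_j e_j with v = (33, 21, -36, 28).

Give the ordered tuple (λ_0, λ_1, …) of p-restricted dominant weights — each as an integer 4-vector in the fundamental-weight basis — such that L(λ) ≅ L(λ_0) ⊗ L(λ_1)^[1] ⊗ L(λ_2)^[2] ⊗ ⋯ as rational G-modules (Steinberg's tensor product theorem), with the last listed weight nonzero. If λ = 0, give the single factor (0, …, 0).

Change of basis e → ω: c = M·v where v = (33, 21, -36, 28):
  c_1 = (-1)·(33) + (-1)·(21) + (0)·(-36) + 2·28 = 2
  c_2 = 0·33 + 4·21 + (-1)·(-36) + (-4)·(28) = 8
  c_3 = (-1)·(33) + 10·21 + (-3)·(-36) + (-10)·(28) = 5
  c_4 = 1·33 + (-11)·(21) + (3)·(-36) + 11·28 = 2
Expand coordinatewise in base 3:
  c_1 = 2 = 2·3^0
  c_2 = 8 = 2·3^0 + 2·3^1
  c_3 = 5 = 2·3^0 + 1·3^1
  c_4 = 2 = 2·3^0
λ_0 = (2, 2, 2, 2)
λ_1 = (0, 2, 1, 0)

((2, 2, 2, 2), (0, 2, 1, 0))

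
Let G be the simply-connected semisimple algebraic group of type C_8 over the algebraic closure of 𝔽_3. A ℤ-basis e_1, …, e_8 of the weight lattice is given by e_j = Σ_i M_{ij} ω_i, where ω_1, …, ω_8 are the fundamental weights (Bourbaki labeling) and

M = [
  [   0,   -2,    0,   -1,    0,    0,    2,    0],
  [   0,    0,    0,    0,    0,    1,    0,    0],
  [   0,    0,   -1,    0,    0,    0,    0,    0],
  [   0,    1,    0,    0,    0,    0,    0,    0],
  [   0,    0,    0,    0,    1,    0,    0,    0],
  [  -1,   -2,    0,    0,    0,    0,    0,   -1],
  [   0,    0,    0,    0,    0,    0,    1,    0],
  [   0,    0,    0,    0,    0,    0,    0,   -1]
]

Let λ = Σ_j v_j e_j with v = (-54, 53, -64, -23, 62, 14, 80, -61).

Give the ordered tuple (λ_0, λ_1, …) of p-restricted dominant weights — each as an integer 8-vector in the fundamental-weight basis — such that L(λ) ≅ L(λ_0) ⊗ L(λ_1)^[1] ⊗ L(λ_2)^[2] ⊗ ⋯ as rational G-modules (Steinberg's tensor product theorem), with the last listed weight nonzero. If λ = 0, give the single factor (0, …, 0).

In the fundamental-weight basis, λ has coordinates c = M·v (v = (-54, 53, -64, -23, 62, 14, 80, -61)):
  c_1 = (0)·(-54) + (-2)·(53) + (0)·(-64) + (-1)·(-23) + (0)·(62) + (0)·(14) + (2)·(80) + (0)·(-61) = 77
  c_2 = (0)·(-54) + (0)·(53) + (0)·(-64) + (0)·(-23) + (0)·(62) + (1)·(14) + (0)·(80) + (0)·(-61) = 14
  c_3 = (0)·(-54) + (0)·(53) + (-1)·(-64) + (0)·(-23) + (0)·(62) + (0)·(14) + (0)·(80) + (0)·(-61) = 64
  c_4 = (0)·(-54) + (1)·(53) + (0)·(-64) + (0)·(-23) + (0)·(62) + (0)·(14) + (0)·(80) + (0)·(-61) = 53
  c_5 = (0)·(-54) + (0)·(53) + (0)·(-64) + (0)·(-23) + (1)·(62) + (0)·(14) + (0)·(80) + (0)·(-61) = 62
  c_6 = (-1)·(-54) + (-2)·(53) + (0)·(-64) + (0)·(-23) + (0)·(62) + (0)·(14) + (0)·(80) + (-1)·(-61) = 9
  c_7 = (0)·(-54) + (0)·(53) + (0)·(-64) + (0)·(-23) + (0)·(62) + (0)·(14) + (1)·(80) + (0)·(-61) = 80
  c_8 = (0)·(-54) + (0)·(53) + (0)·(-64) + (0)·(-23) + (0)·(62) + (0)·(14) + (0)·(80) + (-1)·(-61) = 61
Writing each c_i in base p = 3:
  c_1 = 77 = 2·3^0 + 1·3^1 + 2·3^2 + 2·3^3
  c_2 = 14 = 2·3^0 + 1·3^1 + 1·3^2
  c_3 = 64 = 1·3^0 + 0·3^1 + 1·3^2 + 2·3^3
  c_4 = 53 = 2·3^0 + 2·3^1 + 2·3^2 + 1·3^3
  c_5 = 62 = 2·3^0 + 2·3^1 + 0·3^2 + 2·3^3
  c_6 = 9 = 0·3^0 + 0·3^1 + 1·3^2
  c_7 = 80 = 2·3^0 + 2·3^1 + 2·3^2 + 2·3^3
  c_8 = 61 = 1·3^0 + 2·3^1 + 0·3^2 + 2·3^3
λ_0 = (2, 2, 1, 2, 2, 0, 2, 1)
λ_1 = (1, 1, 0, 2, 2, 0, 2, 2)
λ_2 = (2, 1, 1, 2, 0, 1, 2, 0)
λ_3 = (2, 0, 2, 1, 2, 0, 2, 2)

((2, 2, 1, 2, 2, 0, 2, 1), (1, 1, 0, 2, 2, 0, 2, 2), (2, 1, 1, 2, 0, 1, 2, 0), (2, 0, 2, 1, 2, 0, 2, 2))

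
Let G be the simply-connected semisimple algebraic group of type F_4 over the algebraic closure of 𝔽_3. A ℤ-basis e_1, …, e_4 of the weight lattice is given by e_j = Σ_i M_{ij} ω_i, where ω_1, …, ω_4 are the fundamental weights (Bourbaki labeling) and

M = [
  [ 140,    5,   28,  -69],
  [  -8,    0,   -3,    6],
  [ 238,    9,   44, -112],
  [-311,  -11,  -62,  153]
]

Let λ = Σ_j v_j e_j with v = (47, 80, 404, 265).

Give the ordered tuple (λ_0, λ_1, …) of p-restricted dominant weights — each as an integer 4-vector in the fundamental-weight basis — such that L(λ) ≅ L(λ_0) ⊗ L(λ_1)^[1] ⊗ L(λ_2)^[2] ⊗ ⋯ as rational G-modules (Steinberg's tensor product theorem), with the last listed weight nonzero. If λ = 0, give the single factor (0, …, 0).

Compute c_i = Σ_j M_{ij} v_j with v = (47, 80, 404, 265):
  c_1 = (140)·(47) + (5)·(80) + (28)·(404) + (-69)·(265) = 7
  c_2 = (-8)·(47) + (0)·(80) + (-3)·(404) + (6)·(265) = 2
  c_3 = (238)·(47) + (9)·(80) + (44)·(404) + (-112)·(265) = 2
  c_4 = (-311)·(47) + (-11)·(80) + (-62)·(404) + (153)·(265) = 0
Base-3 expansion of each c_i:
  c_1 = 7 = 1·3^0 + 2·3^1
  c_2 = 2 = 2·3^0
  c_3 = 2 = 2·3^0
  c_4 = 0
Factor λ_0 = (1, 2, 2, 0)
Factor λ_1 = (2, 0, 0, 0)

((1, 2, 2, 0), (2, 0, 0, 0))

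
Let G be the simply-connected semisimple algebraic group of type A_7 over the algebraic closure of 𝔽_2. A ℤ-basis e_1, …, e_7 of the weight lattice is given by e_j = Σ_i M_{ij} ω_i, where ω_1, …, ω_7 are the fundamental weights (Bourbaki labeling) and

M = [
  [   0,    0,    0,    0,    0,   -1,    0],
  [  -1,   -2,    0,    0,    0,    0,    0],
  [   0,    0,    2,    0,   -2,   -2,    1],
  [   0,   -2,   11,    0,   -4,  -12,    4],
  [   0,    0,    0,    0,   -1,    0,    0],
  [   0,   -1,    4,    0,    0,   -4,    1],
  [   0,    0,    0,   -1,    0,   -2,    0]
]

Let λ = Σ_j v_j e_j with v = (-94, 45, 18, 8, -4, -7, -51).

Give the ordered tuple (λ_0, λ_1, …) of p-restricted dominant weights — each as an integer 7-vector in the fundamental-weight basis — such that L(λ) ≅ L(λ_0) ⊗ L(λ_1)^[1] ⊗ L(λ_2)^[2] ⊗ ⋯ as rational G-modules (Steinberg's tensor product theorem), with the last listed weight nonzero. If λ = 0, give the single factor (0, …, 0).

((1, 0, 1, 0, 0, 0, 0), (1, 0, 1, 0, 0, 0, 1), (1, 1, 1, 1, 1, 1, 1))

ω-coordinates c = M·v, v = (-94, 45, 18, 8, -4, -7, -51):
  c_1 = 0*-94 + 0*45 + 0*18 + 0*8 + 0*-4 + -1*-7 + 0*-51 = 7
  c_2 = -1*-94 + -2*45 + 0*18 + 0*8 + 0*-4 + 0*-7 + 0*-51 = 4
  c_3 = 0*-94 + 0*45 + 2*18 + 0*8 + -2*-4 + -2*-7 + 1*-51 = 7
  c_4 = 0*-94 + -2*45 + 11*18 + 0*8 + -4*-4 + -12*-7 + 4*-51 = 4
  c_5 = 0*-94 + 0*45 + 0*18 + 0*8 + -1*-4 + 0*-7 + 0*-51 = 4
  c_6 = 0*-94 + -1*45 + 4*18 + 0*8 + 0*-4 + -4*-7 + 1*-51 = 4
  c_7 = 0*-94 + 0*45 + 0*18 + -1*8 + 0*-4 + -2*-7 + 0*-51 = 6
Writing each c_i in base p = 2:
  c_1 = 7 = 1·2^0 + 1·2^1 + 1·2^2
  c_2 = 4 = 0·2^0 + 0·2^1 + 1·2^2
  c_3 = 7 = 1·2^0 + 1·2^1 + 1·2^2
  c_4 = 4 = 0·2^0 + 0·2^1 + 1·2^2
  c_5 = 4 = 0·2^0 + 0·2^1 + 1·2^2
  c_6 = 4 = 0·2^0 + 0·2^1 + 1·2^2
  c_7 = 6 = 0·2^0 + 1·2^1 + 1·2^2
p-restricted factor λ_0 = (1, 0, 1, 0, 0, 0, 0)
p-restricted factor λ_1 = (1, 0, 1, 0, 0, 0, 1)
p-restricted factor λ_2 = (1, 1, 1, 1, 1, 1, 1)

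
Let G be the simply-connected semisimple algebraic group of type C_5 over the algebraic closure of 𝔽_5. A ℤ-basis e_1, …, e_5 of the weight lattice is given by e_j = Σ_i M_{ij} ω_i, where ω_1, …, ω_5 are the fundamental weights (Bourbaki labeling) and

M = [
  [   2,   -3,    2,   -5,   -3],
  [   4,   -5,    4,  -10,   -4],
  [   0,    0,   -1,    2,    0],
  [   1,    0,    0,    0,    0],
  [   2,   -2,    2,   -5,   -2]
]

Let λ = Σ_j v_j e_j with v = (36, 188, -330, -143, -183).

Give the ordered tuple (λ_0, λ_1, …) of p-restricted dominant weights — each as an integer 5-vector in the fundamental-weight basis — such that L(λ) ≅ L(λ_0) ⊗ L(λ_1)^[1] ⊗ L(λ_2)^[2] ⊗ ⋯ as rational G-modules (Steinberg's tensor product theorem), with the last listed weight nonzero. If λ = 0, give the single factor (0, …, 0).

((2, 1, 4, 1, 2), (2, 4, 3, 2, 3), (4, 1, 1, 1, 4))

Compute c_i = Σ_j M_{ij} v_j with v = (36, 188, -330, -143, -183):
  c_1 = 2·36 + (-3)·(188) + (2)·(-330) + (-5)·(-143) + (-3)·(-183) = 112
  c_2 = 4·36 + (-5)·(188) + (4)·(-330) + (-10)·(-143) + (-4)·(-183) = 46
  c_3 = 0·36 + 0·188 + (-1)·(-330) + (2)·(-143) + (0)·(-183) = 44
  c_4 = 1·36 + 0·188 + (0)·(-330) + (0)·(-143) + (0)·(-183) = 36
  c_5 = 2·36 + (-2)·(188) + (2)·(-330) + (-5)·(-143) + (-2)·(-183) = 117
Base-5 expansion of each c_i:
  c_1 = 112 = 2·5^0 + 2·5^1 + 4·5^2
  c_2 = 46 = 1·5^0 + 4·5^1 + 1·5^2
  c_3 = 44 = 4·5^0 + 3·5^1 + 1·5^2
  c_4 = 36 = 1·5^0 + 2·5^1 + 1·5^2
  c_5 = 117 = 2·5^0 + 3·5^1 + 4·5^2
λ_0 = (2, 1, 4, 1, 2)
λ_1 = (2, 4, 3, 2, 3)
λ_2 = (4, 1, 1, 1, 4)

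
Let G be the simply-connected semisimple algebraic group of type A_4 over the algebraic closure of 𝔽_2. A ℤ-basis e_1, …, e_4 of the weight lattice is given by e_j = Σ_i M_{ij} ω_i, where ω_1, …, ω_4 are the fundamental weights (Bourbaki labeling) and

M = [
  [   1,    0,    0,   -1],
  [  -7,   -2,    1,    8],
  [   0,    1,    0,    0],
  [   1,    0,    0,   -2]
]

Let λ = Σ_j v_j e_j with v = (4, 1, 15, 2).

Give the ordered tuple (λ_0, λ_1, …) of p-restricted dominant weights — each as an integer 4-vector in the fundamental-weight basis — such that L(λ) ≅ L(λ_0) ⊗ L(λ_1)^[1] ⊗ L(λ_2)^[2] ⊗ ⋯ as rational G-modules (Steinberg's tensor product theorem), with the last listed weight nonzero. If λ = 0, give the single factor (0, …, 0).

((0, 1, 1, 0), (1, 0, 0, 0))

Converting to the ω-basis (c_i = row i of M dotted with v = (4, 1, 15, 2)):
  c_1 = 1*4 + 0*1 + 0*15 + -1*2 = 2
  c_2 = -7*4 + -2*1 + 1*15 + 8*2 = 1
  c_3 = 0*4 + 1*1 + 0*15 + 0*2 = 1
  c_4 = 1*4 + 0*1 + 0*15 + -2*2 = 0
Writing each c_i in base p = 2:
  c_1 = 2 = 0·2^0 + 1·2^1
  c_2 = 1 = 1·2^0
  c_3 = 1 = 1·2^0
  c_4 = 0
p-restricted factor λ_0 = (0, 1, 1, 0)
p-restricted factor λ_1 = (1, 0, 0, 0)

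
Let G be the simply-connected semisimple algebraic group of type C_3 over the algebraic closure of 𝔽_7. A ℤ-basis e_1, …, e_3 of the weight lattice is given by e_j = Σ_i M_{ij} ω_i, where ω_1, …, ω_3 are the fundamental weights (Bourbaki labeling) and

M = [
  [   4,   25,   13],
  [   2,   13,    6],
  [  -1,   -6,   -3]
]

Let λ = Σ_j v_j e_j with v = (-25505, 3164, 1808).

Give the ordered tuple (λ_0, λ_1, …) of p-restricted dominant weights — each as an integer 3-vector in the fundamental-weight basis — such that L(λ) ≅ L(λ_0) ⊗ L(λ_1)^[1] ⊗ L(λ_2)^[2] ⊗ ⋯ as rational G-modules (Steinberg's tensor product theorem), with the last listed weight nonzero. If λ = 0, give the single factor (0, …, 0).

((3, 4, 5), (6, 5, 2), (4, 5, 1), (1, 2, 3))

Converting to the ω-basis (c_i = row i of M dotted with v = (-25505, 3164, 1808)):
  c_1 = 4*-25505 + 25*3164 + 13*1808 = 584
  c_2 = 2*-25505 + 13*3164 + 6*1808 = 970
  c_3 = -1*-25505 + -6*3164 + -3*1808 = 1097
Expand coordinatewise in base 7:
  c_1 = 584 = 3·7^0 + 6·7^1 + 4·7^2 + 1·7^3
  c_2 = 970 = 4·7^0 + 5·7^1 + 5·7^2 + 2·7^3
  c_3 = 1097 = 5·7^0 + 2·7^1 + 1·7^2 + 3·7^3
p-restricted factor λ_0 = (3, 4, 5)
p-restricted factor λ_1 = (6, 5, 2)
p-restricted factor λ_2 = (4, 5, 1)
p-restricted factor λ_3 = (1, 2, 3)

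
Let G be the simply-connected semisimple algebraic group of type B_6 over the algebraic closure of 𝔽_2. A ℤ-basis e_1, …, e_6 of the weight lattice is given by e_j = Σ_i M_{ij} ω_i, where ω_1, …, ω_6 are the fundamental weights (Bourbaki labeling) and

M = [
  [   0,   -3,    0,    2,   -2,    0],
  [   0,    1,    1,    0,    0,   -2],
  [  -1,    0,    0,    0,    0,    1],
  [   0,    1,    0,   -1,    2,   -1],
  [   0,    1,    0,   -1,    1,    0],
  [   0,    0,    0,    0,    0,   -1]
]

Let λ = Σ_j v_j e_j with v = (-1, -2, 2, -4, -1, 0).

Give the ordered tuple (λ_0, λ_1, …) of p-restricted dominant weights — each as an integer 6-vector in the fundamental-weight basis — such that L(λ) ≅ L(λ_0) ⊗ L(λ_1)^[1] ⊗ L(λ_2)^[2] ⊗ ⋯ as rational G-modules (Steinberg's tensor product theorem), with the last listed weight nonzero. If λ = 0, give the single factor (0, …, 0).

((0, 0, 1, 0, 1, 0),)

In the fundamental-weight basis, λ has coordinates c = M·v (v = (-1, -2, 2, -4, -1, 0)):
  c_1 = 0*-1 + -3*-2 + 0*2 + 2*-4 + -2*-1 + 0*0 = 0
  c_2 = 0*-1 + 1*-2 + 1*2 + 0*-4 + 0*-1 + -2*0 = 0
  c_3 = -1*-1 + 0*-2 + 0*2 + 0*-4 + 0*-1 + 1*0 = 1
  c_4 = 0*-1 + 1*-2 + 0*2 + -1*-4 + 2*-1 + -1*0 = 0
  c_5 = 0*-1 + 1*-2 + 0*2 + -1*-4 + 1*-1 + 0*0 = 1
  c_6 = 0*-1 + 0*-2 + 0*2 + 0*-4 + 0*-1 + -1*0 = 0
Base-2 expansion of each c_i:
  c_1 = 0
  c_2 = 0
  c_3 = 1 = 1·2^0
  c_4 = 0
  c_5 = 1 = 1·2^0
  c_6 = 0
p-restricted factor λ_0 = (0, 0, 1, 0, 1, 0)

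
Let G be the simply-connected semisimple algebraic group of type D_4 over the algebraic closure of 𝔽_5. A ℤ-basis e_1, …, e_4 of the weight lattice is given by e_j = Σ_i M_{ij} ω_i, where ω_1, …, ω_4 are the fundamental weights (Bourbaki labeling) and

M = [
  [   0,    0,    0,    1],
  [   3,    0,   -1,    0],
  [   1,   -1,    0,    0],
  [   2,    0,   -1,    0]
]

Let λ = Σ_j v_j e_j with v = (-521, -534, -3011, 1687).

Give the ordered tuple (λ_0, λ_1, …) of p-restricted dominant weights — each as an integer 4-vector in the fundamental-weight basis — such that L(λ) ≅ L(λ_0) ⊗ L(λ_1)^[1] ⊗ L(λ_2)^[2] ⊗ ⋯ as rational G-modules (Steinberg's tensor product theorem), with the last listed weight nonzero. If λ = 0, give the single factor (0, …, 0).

((2, 3, 3, 4), (2, 4, 2, 3), (2, 2, 0, 3), (3, 1, 0, 0), (2, 2, 0, 3))

Change of basis e → ω: c = M·v where v = (-521, -534, -3011, 1687):
  c_1 = (0)·(-521) + (0)·(-534) + (0)·(-3011) + (1)·(1687) = 1687
  c_2 = (3)·(-521) + (0)·(-534) + (-1)·(-3011) + (0)·(1687) = 1448
  c_3 = (1)·(-521) + (-1)·(-534) + (0)·(-3011) + (0)·(1687) = 13
  c_4 = (2)·(-521) + (0)·(-534) + (-1)·(-3011) + (0)·(1687) = 1969
Writing each c_i in base p = 5:
  c_1 = 1687 = 2·5^0 + 2·5^1 + 2·5^2 + 3·5^3 + 2·5^4
  c_2 = 1448 = 3·5^0 + 4·5^1 + 2·5^2 + 1·5^3 + 2·5^4
  c_3 = 13 = 3·5^0 + 2·5^1
  c_4 = 1969 = 4·5^0 + 3·5^1 + 3·5^2 + 0·5^3 + 3·5^4
Factor λ_0 = (2, 3, 3, 4)
Factor λ_1 = (2, 4, 2, 3)
Factor λ_2 = (2, 2, 0, 3)
Factor λ_3 = (3, 1, 0, 0)
Factor λ_4 = (2, 2, 0, 3)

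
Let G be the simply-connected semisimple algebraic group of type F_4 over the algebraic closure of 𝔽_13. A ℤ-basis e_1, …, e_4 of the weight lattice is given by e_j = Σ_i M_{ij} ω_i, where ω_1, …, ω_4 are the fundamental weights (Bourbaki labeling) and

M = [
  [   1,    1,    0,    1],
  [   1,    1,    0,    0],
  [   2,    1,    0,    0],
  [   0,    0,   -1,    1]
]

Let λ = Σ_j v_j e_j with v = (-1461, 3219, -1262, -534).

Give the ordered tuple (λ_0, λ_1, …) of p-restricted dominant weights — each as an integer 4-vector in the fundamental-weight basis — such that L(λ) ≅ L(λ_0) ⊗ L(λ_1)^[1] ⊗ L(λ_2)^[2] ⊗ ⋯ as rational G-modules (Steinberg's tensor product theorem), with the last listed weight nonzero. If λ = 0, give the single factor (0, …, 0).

((2, 3, 11, 0), (3, 5, 9, 4), (7, 10, 1, 4))

Converting to the ω-basis (c_i = row i of M dotted with v = (-1461, 3219, -1262, -534)):
  c_1 = (1)·(-1461) + (1)·(3219) + (0)·(-1262) + (1)·(-534) = 1224
  c_2 = (1)·(-1461) + (1)·(3219) + (0)·(-1262) + (0)·(-534) = 1758
  c_3 = (2)·(-1461) + (1)·(3219) + (0)·(-1262) + (0)·(-534) = 297
  c_4 = (0)·(-1461) + (0)·(3219) + (-1)·(-1262) + (1)·(-534) = 728
Writing each c_i in base p = 13:
  c_1 = 1224 = 2·13^0 + 3·13^1 + 7·13^2
  c_2 = 1758 = 3·13^0 + 5·13^1 + 10·13^2
  c_3 = 297 = 11·13^0 + 9·13^1 + 1·13^2
  c_4 = 728 = 0·13^0 + 4·13^1 + 4·13^2
λ_0 = (2, 3, 11, 0)
λ_1 = (3, 5, 9, 4)
λ_2 = (7, 10, 1, 4)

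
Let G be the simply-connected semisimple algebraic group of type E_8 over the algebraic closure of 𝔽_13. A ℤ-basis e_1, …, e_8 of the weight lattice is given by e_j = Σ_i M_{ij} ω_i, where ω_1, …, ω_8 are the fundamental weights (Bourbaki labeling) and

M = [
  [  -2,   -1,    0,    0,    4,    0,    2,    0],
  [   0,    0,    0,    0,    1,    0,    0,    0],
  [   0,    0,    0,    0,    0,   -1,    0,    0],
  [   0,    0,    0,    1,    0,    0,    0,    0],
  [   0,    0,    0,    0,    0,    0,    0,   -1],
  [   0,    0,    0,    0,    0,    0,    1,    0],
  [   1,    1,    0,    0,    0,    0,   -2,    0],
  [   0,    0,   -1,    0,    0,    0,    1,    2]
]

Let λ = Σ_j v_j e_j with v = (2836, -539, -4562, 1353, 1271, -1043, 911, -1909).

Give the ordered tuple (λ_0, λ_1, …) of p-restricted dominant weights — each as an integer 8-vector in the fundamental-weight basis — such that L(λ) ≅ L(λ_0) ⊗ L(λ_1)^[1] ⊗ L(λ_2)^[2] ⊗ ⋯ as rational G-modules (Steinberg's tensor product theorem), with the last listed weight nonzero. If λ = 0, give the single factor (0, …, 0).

((5, 10, 3, 1, 11, 1, 7, 4), (6, 6, 2, 0, 3, 5, 10, 10), (10, 7, 6, 8, 11, 5, 2, 9))

Change of basis e → ω: c = M·v where v = (2836, -539, -4562, 1353, 1271, -1043, 911, -1909):
  c_1 = (-2)·(2836) + (-1)·(-539) + (0)·(-4562) + 0·1353 + 4·1271 + (0)·(-1043) + 2·911 + (0)·(-1909) = 1773
  c_2 = 0·2836 + (0)·(-539) + (0)·(-4562) + 0·1353 + 1·1271 + (0)·(-1043) + 0·911 + (0)·(-1909) = 1271
  c_3 = 0·2836 + (0)·(-539) + (0)·(-4562) + 0·1353 + 0·1271 + (-1)·(-1043) + 0·911 + (0)·(-1909) = 1043
  c_4 = 0·2836 + (0)·(-539) + (0)·(-4562) + 1·1353 + 0·1271 + (0)·(-1043) + 0·911 + (0)·(-1909) = 1353
  c_5 = 0·2836 + (0)·(-539) + (0)·(-4562) + 0·1353 + 0·1271 + (0)·(-1043) + 0·911 + (-1)·(-1909) = 1909
  c_6 = 0·2836 + (0)·(-539) + (0)·(-4562) + 0·1353 + 0·1271 + (0)·(-1043) + 1·911 + (0)·(-1909) = 911
  c_7 = 1·2836 + (1)·(-539) + (0)·(-4562) + 0·1353 + 0·1271 + (0)·(-1043) + (-2)·(911) + (0)·(-1909) = 475
  c_8 = 0·2836 + (0)·(-539) + (-1)·(-4562) + 0·1353 + 0·1271 + (0)·(-1043) + 1·911 + (2)·(-1909) = 1655
Expand coordinatewise in base 13:
  c_1 = 1773 = 5·13^0 + 6·13^1 + 10·13^2
  c_2 = 1271 = 10·13^0 + 6·13^1 + 7·13^2
  c_3 = 1043 = 3·13^0 + 2·13^1 + 6·13^2
  c_4 = 1353 = 1·13^0 + 0·13^1 + 8·13^2
  c_5 = 1909 = 11·13^0 + 3·13^1 + 11·13^2
  c_6 = 911 = 1·13^0 + 5·13^1 + 5·13^2
  c_7 = 475 = 7·13^0 + 10·13^1 + 2·13^2
  c_8 = 1655 = 4·13^0 + 10·13^1 + 9·13^2
λ_0 = (5, 10, 3, 1, 11, 1, 7, 4)
λ_1 = (6, 6, 2, 0, 3, 5, 10, 10)
λ_2 = (10, 7, 6, 8, 11, 5, 2, 9)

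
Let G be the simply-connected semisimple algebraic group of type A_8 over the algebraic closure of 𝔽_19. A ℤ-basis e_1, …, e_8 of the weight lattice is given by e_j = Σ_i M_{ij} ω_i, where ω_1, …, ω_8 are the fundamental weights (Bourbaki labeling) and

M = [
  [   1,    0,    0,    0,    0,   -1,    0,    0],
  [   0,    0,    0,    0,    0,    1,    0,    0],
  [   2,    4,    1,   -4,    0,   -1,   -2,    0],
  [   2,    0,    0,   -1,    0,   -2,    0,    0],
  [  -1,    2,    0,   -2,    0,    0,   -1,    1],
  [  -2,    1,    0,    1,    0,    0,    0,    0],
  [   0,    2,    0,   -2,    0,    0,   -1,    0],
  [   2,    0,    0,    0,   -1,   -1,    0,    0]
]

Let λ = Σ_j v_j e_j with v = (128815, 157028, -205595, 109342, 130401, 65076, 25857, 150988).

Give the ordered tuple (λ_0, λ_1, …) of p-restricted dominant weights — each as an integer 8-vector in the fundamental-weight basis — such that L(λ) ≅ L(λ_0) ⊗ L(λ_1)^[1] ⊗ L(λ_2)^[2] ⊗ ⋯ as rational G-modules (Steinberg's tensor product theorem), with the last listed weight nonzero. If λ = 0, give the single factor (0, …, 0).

In the fundamental-weight basis, λ has coordinates c = M·v (v = (128815, 157028, -205595, 109342, 130401, 65076, 25857, 150988)):
  c_1 = 1*128815 + 0*157028 + 0*-205595 + 0*109342 + 0*130401 + -1*65076 + 0*25857 + 0*150988 = 63739
  c_2 = 0*128815 + 0*157028 + 0*-205595 + 0*109342 + 0*130401 + 1*65076 + 0*25857 + 0*150988 = 65076
  c_3 = 2*128815 + 4*157028 + 1*-205595 + -4*109342 + 0*130401 + -1*65076 + -2*25857 + 0*150988 = 125989
  c_4 = 2*128815 + 0*157028 + 0*-205595 + -1*109342 + 0*130401 + -2*65076 + 0*25857 + 0*150988 = 18136
  c_5 = -1*128815 + 2*157028 + 0*-205595 + -2*109342 + 0*130401 + 0*65076 + -1*25857 + 1*150988 = 91688
  c_6 = -2*128815 + 1*157028 + 0*-205595 + 1*109342 + 0*130401 + 0*65076 + 0*25857 + 0*150988 = 8740
  c_7 = 0*128815 + 2*157028 + 0*-205595 + -2*109342 + 0*130401 + 0*65076 + -1*25857 + 0*150988 = 69515
  c_8 = 2*128815 + 0*157028 + 0*-205595 + 0*109342 + -1*130401 + -1*65076 + 0*25857 + 0*150988 = 62153
Writing each c_i in base p = 19:
  c_1 = 63739 = 13·19^0 + 10·19^1 + 5·19^2 + 9·19^3
  c_2 = 65076 = 1·19^0 + 5·19^1 + 9·19^2 + 9·19^3
  c_3 = 125989 = 0·19^0 + 0·19^1 + 7·19^2 + 18·19^3
  c_4 = 18136 = 10·19^0 + 4·19^1 + 12·19^2 + 2·19^3
  c_5 = 91688 = 13·19^0 + 18·19^1 + 6·19^2 + 13·19^3
  c_6 = 8740 = 0·19^0 + 4·19^1 + 5·19^2 + 1·19^3
  c_7 = 69515 = 13·19^0 + 10·19^1 + 2·19^2 + 10·19^3
  c_8 = 62153 = 4·19^0 + 3·19^1 + 1·19^2 + 9·19^3
p-restricted factor λ_0 = (13, 1, 0, 10, 13, 0, 13, 4)
p-restricted factor λ_1 = (10, 5, 0, 4, 18, 4, 10, 3)
p-restricted factor λ_2 = (5, 9, 7, 12, 6, 5, 2, 1)
p-restricted factor λ_3 = (9, 9, 18, 2, 13, 1, 10, 9)

((13, 1, 0, 10, 13, 0, 13, 4), (10, 5, 0, 4, 18, 4, 10, 3), (5, 9, 7, 12, 6, 5, 2, 1), (9, 9, 18, 2, 13, 1, 10, 9))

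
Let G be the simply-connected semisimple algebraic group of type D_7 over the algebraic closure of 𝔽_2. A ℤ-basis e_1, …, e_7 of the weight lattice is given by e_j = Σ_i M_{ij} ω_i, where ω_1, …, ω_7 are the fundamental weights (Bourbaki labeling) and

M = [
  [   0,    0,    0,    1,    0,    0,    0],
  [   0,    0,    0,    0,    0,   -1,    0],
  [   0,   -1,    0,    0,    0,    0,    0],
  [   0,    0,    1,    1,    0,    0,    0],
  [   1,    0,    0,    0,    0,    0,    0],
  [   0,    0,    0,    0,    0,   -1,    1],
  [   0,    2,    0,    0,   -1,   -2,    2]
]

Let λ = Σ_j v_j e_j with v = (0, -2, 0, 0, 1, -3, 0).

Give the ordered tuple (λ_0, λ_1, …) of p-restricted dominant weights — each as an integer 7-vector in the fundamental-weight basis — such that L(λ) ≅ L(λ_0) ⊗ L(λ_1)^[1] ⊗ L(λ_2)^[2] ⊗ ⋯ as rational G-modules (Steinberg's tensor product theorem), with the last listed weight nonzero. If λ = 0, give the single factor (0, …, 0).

((0, 1, 0, 0, 0, 1, 1), (0, 1, 1, 0, 0, 1, 0))

Converting to the ω-basis (c_i = row i of M dotted with v = (0, -2, 0, 0, 1, -3, 0)):
  c_1 = (0)·(0) + (0)·(-2) + (0)·(0) + (1)·(0) + (0)·(1) + (0)·(-3) + (0)·(0) = 0
  c_2 = (0)·(0) + (0)·(-2) + (0)·(0) + (0)·(0) + (0)·(1) + (-1)·(-3) + (0)·(0) = 3
  c_3 = (0)·(0) + (-1)·(-2) + (0)·(0) + (0)·(0) + (0)·(1) + (0)·(-3) + (0)·(0) = 2
  c_4 = (0)·(0) + (0)·(-2) + (1)·(0) + (1)·(0) + (0)·(1) + (0)·(-3) + (0)·(0) = 0
  c_5 = (1)·(0) + (0)·(-2) + (0)·(0) + (0)·(0) + (0)·(1) + (0)·(-3) + (0)·(0) = 0
  c_6 = (0)·(0) + (0)·(-2) + (0)·(0) + (0)·(0) + (0)·(1) + (-1)·(-3) + (1)·(0) = 3
  c_7 = (0)·(0) + (2)·(-2) + (0)·(0) + (0)·(0) + (-1)·(1) + (-2)·(-3) + (2)·(0) = 1
p = 2; digits c_i = Σ_j d_{ij}·2^j, 0 ≤ d_{ij} < 2:
  c_1 = 0
  c_2 = 3 = 1·2^0 + 1·2^1
  c_3 = 2 = 0·2^0 + 1·2^1
  c_4 = 0
  c_5 = 0
  c_6 = 3 = 1·2^0 + 1·2^1
  c_7 = 1 = 1·2^0
p-restricted factor λ_0 = (0, 1, 0, 0, 0, 1, 1)
p-restricted factor λ_1 = (0, 1, 1, 0, 0, 1, 0)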